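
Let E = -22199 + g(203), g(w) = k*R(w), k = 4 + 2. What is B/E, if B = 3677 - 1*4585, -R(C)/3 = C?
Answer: 908/25853 ≈ 0.035122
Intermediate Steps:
k = 6
R(C) = -3*C
B = -908 (B = 3677 - 4585 = -908)
g(w) = -18*w (g(w) = 6*(-3*w) = -18*w)
E = -25853 (E = -22199 - 18*203 = -22199 - 3654 = -25853)
B/E = -908/(-25853) = -908*(-1/25853) = 908/25853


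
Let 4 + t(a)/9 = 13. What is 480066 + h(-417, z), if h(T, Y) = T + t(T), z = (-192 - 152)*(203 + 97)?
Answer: 479730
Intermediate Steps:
t(a) = 81 (t(a) = -36 + 9*13 = -36 + 117 = 81)
z = -103200 (z = -344*300 = -103200)
h(T, Y) = 81 + T (h(T, Y) = T + 81 = 81 + T)
480066 + h(-417, z) = 480066 + (81 - 417) = 480066 - 336 = 479730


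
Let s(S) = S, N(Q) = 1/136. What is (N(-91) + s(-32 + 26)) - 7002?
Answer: -953087/136 ≈ -7008.0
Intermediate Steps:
N(Q) = 1/136
(N(-91) + s(-32 + 26)) - 7002 = (1/136 + (-32 + 26)) - 7002 = (1/136 - 6) - 7002 = -815/136 - 7002 = -953087/136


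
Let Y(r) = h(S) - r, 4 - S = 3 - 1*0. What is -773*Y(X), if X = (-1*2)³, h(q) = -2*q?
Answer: -4638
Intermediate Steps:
S = 1 (S = 4 - (3 - 1*0) = 4 - (3 + 0) = 4 - 1*3 = 4 - 3 = 1)
X = -8 (X = (-2)³ = -8)
Y(r) = -2 - r (Y(r) = -2*1 - r = -2 - r)
-773*Y(X) = -773*(-2 - 1*(-8)) = -773*(-2 + 8) = -773*6 = -4638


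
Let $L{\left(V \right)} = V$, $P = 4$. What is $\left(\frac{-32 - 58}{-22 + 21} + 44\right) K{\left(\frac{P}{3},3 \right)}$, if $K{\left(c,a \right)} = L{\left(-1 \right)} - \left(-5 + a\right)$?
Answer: $134$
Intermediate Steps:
$K{\left(c,a \right)} = 4 - a$ ($K{\left(c,a \right)} = -1 - \left(-5 + a\right) = 4 - a$)
$\left(\frac{-32 - 58}{-22 + 21} + 44\right) K{\left(\frac{P}{3},3 \right)} = \left(\frac{-32 - 58}{-22 + 21} + 44\right) \left(4 - 3\right) = \left(- \frac{90}{-1} + 44\right) \left(4 - 3\right) = \left(\left(-90\right) \left(-1\right) + 44\right) 1 = \left(90 + 44\right) 1 = 134 \cdot 1 = 134$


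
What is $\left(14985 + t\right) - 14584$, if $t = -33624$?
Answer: $-33223$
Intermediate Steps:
$\left(14985 + t\right) - 14584 = \left(14985 - 33624\right) - 14584 = -18639 - 14584 = -33223$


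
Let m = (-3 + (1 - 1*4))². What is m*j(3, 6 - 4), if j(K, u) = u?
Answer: 72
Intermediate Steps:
m = 36 (m = (-3 + (1 - 4))² = (-3 - 3)² = (-6)² = 36)
m*j(3, 6 - 4) = 36*(6 - 4) = 36*2 = 72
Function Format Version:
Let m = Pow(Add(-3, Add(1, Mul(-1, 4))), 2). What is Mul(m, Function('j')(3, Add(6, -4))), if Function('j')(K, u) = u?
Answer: 72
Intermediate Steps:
m = 36 (m = Pow(Add(-3, Add(1, -4)), 2) = Pow(Add(-3, -3), 2) = Pow(-6, 2) = 36)
Mul(m, Function('j')(3, Add(6, -4))) = Mul(36, Add(6, -4)) = Mul(36, 2) = 72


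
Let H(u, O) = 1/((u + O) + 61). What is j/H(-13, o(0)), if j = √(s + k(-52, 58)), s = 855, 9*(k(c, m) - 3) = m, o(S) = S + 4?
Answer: 104*√1945/3 ≈ 1528.9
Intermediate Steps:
o(S) = 4 + S
k(c, m) = 3 + m/9
j = 2*√1945/3 (j = √(855 + (3 + (⅑)*58)) = √(855 + (3 + 58/9)) = √(855 + 85/9) = √(7780/9) = 2*√1945/3 ≈ 29.401)
H(u, O) = 1/(61 + O + u) (H(u, O) = 1/((O + u) + 61) = 1/(61 + O + u))
j/H(-13, o(0)) = (2*√1945/3)/(1/(61 + (4 + 0) - 13)) = (2*√1945/3)/(1/(61 + 4 - 13)) = (2*√1945/3)/(1/52) = (2*√1945/3)*52 = 104*√1945/3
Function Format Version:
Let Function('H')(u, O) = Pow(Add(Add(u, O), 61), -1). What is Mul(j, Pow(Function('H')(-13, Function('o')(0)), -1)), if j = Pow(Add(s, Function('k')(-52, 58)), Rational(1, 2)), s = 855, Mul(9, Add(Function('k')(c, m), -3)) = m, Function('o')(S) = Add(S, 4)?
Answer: Mul(Rational(104, 3), Pow(1945, Rational(1, 2))) ≈ 1528.9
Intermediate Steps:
Function('o')(S) = Add(4, S)
Function('k')(c, m) = Add(3, Mul(Rational(1, 9), m))
j = Mul(Rational(2, 3), Pow(1945, Rational(1, 2))) (j = Pow(Add(855, Add(3, Mul(Rational(1, 9), 58))), Rational(1, 2)) = Pow(Add(855, Add(3, Rational(58, 9))), Rational(1, 2)) = Pow(Add(855, Rational(85, 9)), Rational(1, 2)) = Pow(Rational(7780, 9), Rational(1, 2)) = Mul(Rational(2, 3), Pow(1945, Rational(1, 2))) ≈ 29.401)
Function('H')(u, O) = Pow(Add(61, O, u), -1) (Function('H')(u, O) = Pow(Add(Add(O, u), 61), -1) = Pow(Add(61, O, u), -1))
Mul(j, Pow(Function('H')(-13, Function('o')(0)), -1)) = Mul(Mul(Rational(2, 3), Pow(1945, Rational(1, 2))), Pow(Pow(Add(61, Add(4, 0), -13), -1), -1)) = Mul(Mul(Rational(2, 3), Pow(1945, Rational(1, 2))), Pow(Pow(Add(61, 4, -13), -1), -1)) = Mul(Mul(Rational(2, 3), Pow(1945, Rational(1, 2))), Pow(Pow(52, -1), -1)) = Mul(Mul(Rational(2, 3), Pow(1945, Rational(1, 2))), Pow(Rational(1, 52), -1)) = Mul(Mul(Rational(2, 3), Pow(1945, Rational(1, 2))), 52) = Mul(Rational(104, 3), Pow(1945, Rational(1, 2)))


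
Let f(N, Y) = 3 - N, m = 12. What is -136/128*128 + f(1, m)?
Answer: -134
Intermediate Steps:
-136/128*128 + f(1, m) = -136/128*128 + (3 - 1*1) = -136*1/128*128 + (3 - 1) = -17/16*128 + 2 = -136 + 2 = -134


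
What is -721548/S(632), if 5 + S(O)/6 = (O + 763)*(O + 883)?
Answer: -60129/1056710 ≈ -0.056902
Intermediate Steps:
S(O) = -30 + 6*(763 + O)*(883 + O) (S(O) = -30 + 6*((O + 763)*(O + 883)) = -30 + 6*((763 + O)*(883 + O)) = -30 + 6*(763 + O)*(883 + O))
-721548/S(632) = -721548/(4042344 + 6*632² + 9876*632) = -721548/(4042344 + 6*399424 + 6241632) = -721548/(4042344 + 2396544 + 6241632) = -721548/12680520 = -721548*1/12680520 = -60129/1056710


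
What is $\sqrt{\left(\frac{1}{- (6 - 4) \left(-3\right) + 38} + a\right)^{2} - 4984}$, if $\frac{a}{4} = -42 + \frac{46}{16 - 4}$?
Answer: $\frac{\sqrt{319140985}}{132} \approx 135.34$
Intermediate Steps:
$a = - \frac{458}{3}$ ($a = 4 \left(-42 + \frac{46}{16 - 4}\right) = 4 \left(-42 + \frac{46}{12}\right) = 4 \left(-42 + 46 \cdot \frac{1}{12}\right) = 4 \left(-42 + \frac{23}{6}\right) = 4 \left(- \frac{229}{6}\right) = - \frac{458}{3} \approx -152.67$)
$\sqrt{\left(\frac{1}{- (6 - 4) \left(-3\right) + 38} + a\right)^{2} - 4984} = \sqrt{\left(\frac{1}{- (6 - 4) \left(-3\right) + 38} - \frac{458}{3}\right)^{2} - 4984} = \sqrt{\left(\frac{1}{\left(-1\right) 2 \left(-3\right) + 38} - \frac{458}{3}\right)^{2} - 4984} = \sqrt{\left(\frac{1}{\left(-2\right) \left(-3\right) + 38} - \frac{458}{3}\right)^{2} - 4984} = \sqrt{\left(\frac{1}{6 + 38} - \frac{458}{3}\right)^{2} - 4984} = \sqrt{\left(\frac{1}{44} - \frac{458}{3}\right)^{2} - 4984} = \sqrt{\left(- \frac{20149}{132}\right)^{2} - 4984} = \sqrt{\frac{405982201}{17424} - 4984} = \sqrt{\frac{319140985}{17424}} = \frac{\sqrt{319140985}}{132}$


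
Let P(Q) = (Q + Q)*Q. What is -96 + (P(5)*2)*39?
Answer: 3804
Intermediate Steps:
P(Q) = 2*Q² (P(Q) = (2*Q)*Q = 2*Q²)
-96 + (P(5)*2)*39 = -96 + ((2*5²)*2)*39 = -96 + ((2*25)*2)*39 = -96 + (50*2)*39 = -96 + 100*39 = -96 + 3900 = 3804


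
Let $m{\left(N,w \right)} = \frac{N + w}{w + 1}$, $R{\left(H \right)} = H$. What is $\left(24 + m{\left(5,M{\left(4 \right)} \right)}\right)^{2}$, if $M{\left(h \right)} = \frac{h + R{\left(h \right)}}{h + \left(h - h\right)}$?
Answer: $\frac{6241}{9} \approx 693.44$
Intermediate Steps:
$M{\left(h \right)} = 2$ ($M{\left(h \right)} = \frac{h + h}{h + \left(h - h\right)} = \frac{2 h}{h + 0} = \frac{2 h}{h} = 2$)
$m{\left(N,w \right)} = \frac{N + w}{1 + w}$
$\left(24 + m{\left(5,M{\left(4 \right)} \right)}\right)^{2} = \left(24 + \frac{5 + 2}{1 + 2}\right)^{2} = \left(24 + \frac{1}{3} \cdot 7\right)^{2} = \left(24 + \frac{7}{3}\right)^{2} = \left(\frac{79}{3}\right)^{2} = \frac{6241}{9}$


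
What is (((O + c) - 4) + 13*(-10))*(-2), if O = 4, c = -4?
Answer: 268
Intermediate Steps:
(((O + c) - 4) + 13*(-10))*(-2) = (((4 - 4) - 4) + 13*(-10))*(-2) = ((0 - 4) - 130)*(-2) = (-4 - 130)*(-2) = -134*(-2) = 268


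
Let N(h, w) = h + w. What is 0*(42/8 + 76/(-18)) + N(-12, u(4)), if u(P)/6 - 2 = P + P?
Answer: 48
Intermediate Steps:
u(P) = 12 + 12*P (u(P) = 12 + 6*(P + P) = 12 + 6*(2*P) = 12 + 12*P)
0*(42/8 + 76/(-18)) + N(-12, u(4)) = 0*(42/8 + 76/(-18)) + (-12 + (12 + 12*4)) = 0*(42*(⅛) + 76*(-1/18)) + (-12 + (12 + 48)) = 0*(21/4 - 38/9) + (-12 + 60) = 0*(37/36) + 48 = 0 + 48 = 48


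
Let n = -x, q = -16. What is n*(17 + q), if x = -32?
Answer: 32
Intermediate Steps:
n = 32 (n = -1*(-32) = 32)
n*(17 + q) = 32*(17 - 16) = 32*1 = 32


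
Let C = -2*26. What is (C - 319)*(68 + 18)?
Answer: -31906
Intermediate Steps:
C = -52
(C - 319)*(68 + 18) = (-52 - 319)*(68 + 18) = -371*86 = -31906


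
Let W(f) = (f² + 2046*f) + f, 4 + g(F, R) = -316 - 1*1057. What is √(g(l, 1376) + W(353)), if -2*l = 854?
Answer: 19*√2343 ≈ 919.69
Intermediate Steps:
l = -427 (l = -½*854 = -427)
g(F, R) = -1377 (g(F, R) = -4 + (-316 - 1*1057) = -4 + (-316 - 1057) = -4 - 1373 = -1377)
W(f) = f² + 2047*f
√(g(l, 1376) + W(353)) = √(-1377 + 353*(2047 + 353)) = √(-1377 + 353*2400) = √(-1377 + 847200) = √845823 = 19*√2343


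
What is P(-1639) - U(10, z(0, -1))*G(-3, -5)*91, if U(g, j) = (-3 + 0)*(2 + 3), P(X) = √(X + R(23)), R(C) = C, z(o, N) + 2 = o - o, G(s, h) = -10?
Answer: -13650 + 4*I*√101 ≈ -13650.0 + 40.2*I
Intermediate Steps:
z(o, N) = -2 (z(o, N) = -2 + (o - o) = -2 + 0 = -2)
P(X) = √(23 + X) (P(X) = √(X + 23) = √(23 + X))
U(g, j) = -15 (U(g, j) = -3*5 = -15)
P(-1639) - U(10, z(0, -1))*G(-3, -5)*91 = √(23 - 1639) - (-15*(-10))*91 = √(-1616) - 150*91 = 4*I*√101 - 1*13650 = 4*I*√101 - 13650 = -13650 + 4*I*√101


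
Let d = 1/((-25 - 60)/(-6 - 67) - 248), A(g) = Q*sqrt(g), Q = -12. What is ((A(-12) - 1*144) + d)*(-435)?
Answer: 1128741915/18019 + 10440*I*sqrt(3) ≈ 62642.0 + 18083.0*I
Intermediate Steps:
A(g) = -12*sqrt(g)
d = -73/18019 (d = 1/(-85/(-73) - 248) = 1/(-85*(-1/73) - 248) = 1/(85/73 - 248) = 1/(-18019/73) = -73/18019 ≈ -0.0040513)
((A(-12) - 1*144) + d)*(-435) = ((-24*I*sqrt(3) - 1*144) - 73/18019)*(-435) = ((-24*I*sqrt(3) - 144) - 73/18019)*(-435) = ((-144 - 24*I*sqrt(3)) - 73/18019)*(-435) = (-2594809/18019 - 24*I*sqrt(3))*(-435) = 1128741915/18019 + 10440*I*sqrt(3)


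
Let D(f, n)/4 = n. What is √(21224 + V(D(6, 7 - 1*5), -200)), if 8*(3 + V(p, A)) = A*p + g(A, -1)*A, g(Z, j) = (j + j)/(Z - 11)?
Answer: √935865391/211 ≈ 144.99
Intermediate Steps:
g(Z, j) = 2*j/(-11 + Z) (g(Z, j) = (2*j)/(-11 + Z) = 2*j/(-11 + Z))
D(f, n) = 4*n
V(p, A) = -3 - A/(4*(-11 + A)) + A*p/8 (V(p, A) = -3 + (A*p + (2*(-1)/(-11 + A))*A)/8 = -3 + (A*p + (-2/(-11 + A))*A)/8 = -3 + (A*p - 2*A/(-11 + A))/8 = -3 + (-A/(4*(-11 + A)) + A*p/8) = -3 - A/(4*(-11 + A)) + A*p/8)
√(21224 + V(D(6, 7 - 1*5), -200)) = √(21224 + (-2*(-200) + (-24 - 800*(7 - 1*5))*(-11 - 200))/(8*(-11 - 200))) = √(21224 + (⅛)*(400 + (-24 - 800*(7 - 5))*(-211))/(-211)) = √(21224 + (⅛)*(-1/211)*(400 + (-24 - 800*2)*(-211))) = √(21224 + (⅛)*(-1/211)*(400 + (-24 - 200*8)*(-211))) = √(21224 + (⅛)*(-1/211)*(400 + (-24 - 1600)*(-211))) = √(21224 + (⅛)*(-1/211)*(400 - 1624*(-211))) = √(21224 + (⅛)*(-1/211)*(400 + 342664)) = √(21224 + (⅛)*(-1/211)*343064) = √(21224 - 42883/211) = √(4435381/211) = √935865391/211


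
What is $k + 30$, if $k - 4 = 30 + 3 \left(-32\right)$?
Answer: $-32$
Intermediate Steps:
$k = -62$ ($k = 4 + \left(30 + 3 \left(-32\right)\right) = 4 + \left(30 - 96\right) = 4 - 66 = -62$)
$k + 30 = -62 + 30 = -32$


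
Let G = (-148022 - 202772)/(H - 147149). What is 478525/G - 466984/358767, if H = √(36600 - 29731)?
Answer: 25262226217862279/125853310998 - 478525*√6869/350794 ≈ 2.0061e+5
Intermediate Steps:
H = √6869 ≈ 82.879
G = -350794/(-147149 + √6869) (G = (-148022 - 202772)/(√6869 - 147149) = -350794/(-147149 + √6869) ≈ 2.3853)
478525/G - 466984/358767 = 478525/(25809493153/10826410666 + 175397*√6869/10826410666) - 466984/358767 = -466984/358767 + 478525/(25809493153/10826410666 + 175397*√6869/10826410666)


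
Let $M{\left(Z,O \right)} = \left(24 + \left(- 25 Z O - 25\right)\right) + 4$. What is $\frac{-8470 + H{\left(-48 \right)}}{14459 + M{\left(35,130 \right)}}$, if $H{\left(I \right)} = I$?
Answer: $\frac{4259}{49644} \approx 0.085791$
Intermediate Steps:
$M{\left(Z,O \right)} = 3 - 25 O Z$ ($M{\left(Z,O \right)} = \left(24 - \left(25 + 25 O Z\right)\right) + 4 = \left(-1 - 25 O Z\right) + 4 = 3 - 25 O Z$)
$\frac{-8470 + H{\left(-48 \right)}}{14459 + M{\left(35,130 \right)}} = \frac{-8470 - 48}{14459 + \left(3 - 3250 \cdot 35\right)} = - \frac{8518}{14459 + \left(3 - 113750\right)} = - \frac{8518}{14459 - 113747} = - \frac{8518}{-99288} = \left(-8518\right) \left(- \frac{1}{99288}\right) = \frac{4259}{49644}$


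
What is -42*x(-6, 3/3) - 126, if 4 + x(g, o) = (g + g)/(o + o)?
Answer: 294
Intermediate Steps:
x(g, o) = -4 + g/o (x(g, o) = -4 + (g + g)/(o + o) = -4 + (2*g)/((2*o)) = -4 + (2*g)*(1/(2*o)) = -4 + g/o)
-42*x(-6, 3/3) - 126 = -42*(-4 - 6/1) - 126 = -42*(-4 - 6*1) - 126 = -42*(-4 - 6) - 126 = -42*(-10) - 126 = 420 - 126 = 294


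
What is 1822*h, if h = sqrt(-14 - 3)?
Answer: 1822*I*sqrt(17) ≈ 7512.3*I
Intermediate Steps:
h = I*sqrt(17) (h = sqrt(-17) = I*sqrt(17) ≈ 4.1231*I)
1822*h = 1822*(I*sqrt(17)) = 1822*I*sqrt(17)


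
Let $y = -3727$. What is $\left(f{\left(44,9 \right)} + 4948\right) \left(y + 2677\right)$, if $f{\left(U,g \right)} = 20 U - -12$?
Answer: $-6132000$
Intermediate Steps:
$f{\left(U,g \right)} = 12 + 20 U$ ($f{\left(U,g \right)} = 20 U + 12 = 12 + 20 U$)
$\left(f{\left(44,9 \right)} + 4948\right) \left(y + 2677\right) = \left(\left(12 + 20 \cdot 44\right) + 4948\right) \left(-3727 + 2677\right) = \left(\left(12 + 880\right) + 4948\right) \left(-1050\right) = \left(892 + 4948\right) \left(-1050\right) = 5840 \left(-1050\right) = -6132000$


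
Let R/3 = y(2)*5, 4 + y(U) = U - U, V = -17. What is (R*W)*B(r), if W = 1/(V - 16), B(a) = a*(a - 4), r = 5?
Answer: 100/11 ≈ 9.0909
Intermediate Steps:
y(U) = -4 (y(U) = -4 + (U - U) = -4 + 0 = -4)
B(a) = a*(-4 + a)
R = -60 (R = 3*(-4*5) = 3*(-20) = -60)
W = -1/33 (W = 1/(-17 - 16) = 1/(-33) = -1/33 ≈ -0.030303)
(R*W)*B(r) = (-60*(-1/33))*(5*(-4 + 5)) = 20*(5*1)/11 = (20/11)*5 = 100/11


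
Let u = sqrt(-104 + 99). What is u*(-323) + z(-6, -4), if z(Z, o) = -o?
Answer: 4 - 323*I*sqrt(5) ≈ 4.0 - 722.25*I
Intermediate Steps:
u = I*sqrt(5) (u = sqrt(-5) = I*sqrt(5) ≈ 2.2361*I)
u*(-323) + z(-6, -4) = (I*sqrt(5))*(-323) - 1*(-4) = -323*I*sqrt(5) + 4 = 4 - 323*I*sqrt(5)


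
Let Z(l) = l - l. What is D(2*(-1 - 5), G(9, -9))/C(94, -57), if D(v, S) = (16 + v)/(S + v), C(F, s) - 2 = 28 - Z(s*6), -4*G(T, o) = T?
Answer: -8/855 ≈ -0.0093567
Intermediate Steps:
Z(l) = 0
G(T, o) = -T/4
C(F, s) = 30 (C(F, s) = 2 + (28 - 1*0) = 2 + (28 + 0) = 2 + 28 = 30)
D(v, S) = (16 + v)/(S + v)
D(2*(-1 - 5), G(9, -9))/C(94, -57) = ((16 + 2*(-1 - 5))/(-1/4*9 + 2*(-1 - 5)))/30 = ((16 + 2*(-6))/(-9/4 + 2*(-6)))*(1/30) = ((16 - 12)/(-9/4 - 12))*(1/30) = (4/(-57/4))*(1/30) = -4/57*4*(1/30) = -16/57*1/30 = -8/855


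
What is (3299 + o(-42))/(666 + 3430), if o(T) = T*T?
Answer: 5063/4096 ≈ 1.2361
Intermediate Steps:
o(T) = T²
(3299 + o(-42))/(666 + 3430) = (3299 + (-42)²)/(666 + 3430) = (3299 + 1764)/4096 = 5063*(1/4096) = 5063/4096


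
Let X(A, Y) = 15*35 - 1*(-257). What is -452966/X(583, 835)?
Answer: -226483/391 ≈ -579.24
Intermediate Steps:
X(A, Y) = 782 (X(A, Y) = 525 + 257 = 782)
-452966/X(583, 835) = -452966/782 = -452966*1/782 = -226483/391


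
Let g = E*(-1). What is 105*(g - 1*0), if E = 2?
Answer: -210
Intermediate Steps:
g = -2 (g = 2*(-1) = -2)
105*(g - 1*0) = 105*(-2 - 1*0) = 105*(-2 + 0) = 105*(-2) = -210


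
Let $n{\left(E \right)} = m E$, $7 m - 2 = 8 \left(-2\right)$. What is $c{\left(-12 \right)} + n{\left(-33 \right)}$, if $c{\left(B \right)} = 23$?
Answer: $89$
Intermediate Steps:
$m = -2$ ($m = \frac{2}{7} + \frac{8 \left(-2\right)}{7} = \frac{2}{7} + \frac{1}{7} \left(-16\right) = \frac{2}{7} - \frac{16}{7} = -2$)
$n{\left(E \right)} = - 2 E$
$c{\left(-12 \right)} + n{\left(-33 \right)} = 23 - -66 = 23 + 66 = 89$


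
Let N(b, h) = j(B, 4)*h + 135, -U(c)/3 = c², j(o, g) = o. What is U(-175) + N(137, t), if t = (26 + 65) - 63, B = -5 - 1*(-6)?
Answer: -91712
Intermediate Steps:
B = 1 (B = -5 + 6 = 1)
t = 28 (t = 91 - 63 = 28)
U(c) = -3*c²
N(b, h) = 135 + h (N(b, h) = 1*h + 135 = h + 135 = 135 + h)
U(-175) + N(137, t) = -3*(-175)² + (135 + 28) = -3*30625 + 163 = -91875 + 163 = -91712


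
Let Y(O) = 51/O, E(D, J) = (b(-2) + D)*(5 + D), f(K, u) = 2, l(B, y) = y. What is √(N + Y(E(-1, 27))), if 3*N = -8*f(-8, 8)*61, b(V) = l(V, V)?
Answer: I*√11865/6 ≈ 18.154*I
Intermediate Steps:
b(V) = V
E(D, J) = (-2 + D)*(5 + D)
N = -976/3 (N = (-8*2*61)/3 = (-16*61)/3 = (⅓)*(-976) = -976/3 ≈ -325.33)
√(N + Y(E(-1, 27))) = √(-976/3 + 51/(-10 + (-1)² + 3*(-1))) = √(-976/3 + 51/(-10 + 1 - 3)) = √(-976/3 + 51/(-12)) = √(-976/3 + 51*(-1/12)) = √(-976/3 - 17/4) = √(-3955/12) = I*√11865/6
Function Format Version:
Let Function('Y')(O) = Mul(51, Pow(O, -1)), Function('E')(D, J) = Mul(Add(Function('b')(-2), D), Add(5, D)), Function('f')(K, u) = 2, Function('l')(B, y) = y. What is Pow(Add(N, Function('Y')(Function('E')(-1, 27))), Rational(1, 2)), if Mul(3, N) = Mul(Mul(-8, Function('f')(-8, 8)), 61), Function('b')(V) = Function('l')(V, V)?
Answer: Mul(Rational(1, 6), I, Pow(11865, Rational(1, 2))) ≈ Mul(18.154, I)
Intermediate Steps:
Function('b')(V) = V
Function('E')(D, J) = Mul(Add(-2, D), Add(5, D))
N = Rational(-976, 3) (N = Mul(Rational(1, 3), Mul(Mul(-8, 2), 61)) = Mul(Rational(1, 3), Mul(-16, 61)) = Mul(Rational(1, 3), -976) = Rational(-976, 3) ≈ -325.33)
Pow(Add(N, Function('Y')(Function('E')(-1, 27))), Rational(1, 2)) = Pow(Add(Rational(-976, 3), Mul(51, Pow(Add(-10, Pow(-1, 2), Mul(3, -1)), -1))), Rational(1, 2)) = Pow(Add(Rational(-976, 3), Mul(51, Pow(Add(-10, 1, -3), -1))), Rational(1, 2)) = Pow(Add(Rational(-976, 3), Mul(51, Pow(-12, -1))), Rational(1, 2)) = Pow(Add(Rational(-976, 3), Mul(51, Rational(-1, 12))), Rational(1, 2)) = Pow(Add(Rational(-976, 3), Rational(-17, 4)), Rational(1, 2)) = Pow(Rational(-3955, 12), Rational(1, 2)) = Mul(Rational(1, 6), I, Pow(11865, Rational(1, 2)))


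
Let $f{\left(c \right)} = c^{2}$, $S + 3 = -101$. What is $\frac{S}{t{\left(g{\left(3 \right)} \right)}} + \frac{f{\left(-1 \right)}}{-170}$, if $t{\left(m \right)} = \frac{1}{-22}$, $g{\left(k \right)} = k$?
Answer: $\frac{388959}{170} \approx 2288.0$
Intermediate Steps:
$S = -104$ ($S = -3 - 101 = -104$)
$t{\left(m \right)} = - \frac{1}{22}$
$\frac{S}{t{\left(g{\left(3 \right)} \right)}} + \frac{f{\left(-1 \right)}}{-170} = - \frac{104}{- \frac{1}{22}} + \frac{\left(-1\right)^{2}}{-170} = \left(-104\right) \left(-22\right) + 1 \left(- \frac{1}{170}\right) = 2288 - \frac{1}{170} = \frac{388959}{170}$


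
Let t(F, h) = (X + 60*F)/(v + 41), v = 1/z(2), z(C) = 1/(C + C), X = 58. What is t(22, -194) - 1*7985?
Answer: -357947/45 ≈ -7954.4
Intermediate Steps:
z(C) = 1/(2*C)
v = 4 (v = 1/((½)/2) = 1/((½)*(½)) = 1/(¼) = 4)
t(F, h) = 58/45 + 4*F/3 (t(F, h) = (58 + 60*F)/(4 + 41) = (58 + 60*F)/45 = (58 + 60*F)*(1/45) = 58/45 + 4*F/3)
t(22, -194) - 1*7985 = (58/45 + (4/3)*22) - 1*7985 = (58/45 + 88/3) - 7985 = 1378/45 - 7985 = -357947/45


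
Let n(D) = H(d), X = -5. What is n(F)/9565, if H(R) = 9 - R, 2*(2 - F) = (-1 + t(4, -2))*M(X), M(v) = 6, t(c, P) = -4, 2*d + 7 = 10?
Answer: 3/3826 ≈ 0.00078411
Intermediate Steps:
d = 3/2 (d = -7/2 + (1/2)*10 = -7/2 + 5 = 3/2 ≈ 1.5000)
F = 17 (F = 2 - (-1 - 4)*6/2 = 2 - (-5)*6/2 = 2 - 1/2*(-30) = 2 + 15 = 17)
n(D) = 15/2 (n(D) = 9 - 1*3/2 = 9 - 3/2 = 15/2)
n(F)/9565 = (15/2)/9565 = (15/2)*(1/9565) = 3/3826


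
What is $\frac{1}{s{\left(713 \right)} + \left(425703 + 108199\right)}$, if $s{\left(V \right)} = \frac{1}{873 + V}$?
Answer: $\frac{1586}{846768573} \approx 1.873 \cdot 10^{-6}$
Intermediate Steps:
$\frac{1}{s{\left(713 \right)} + \left(425703 + 108199\right)} = \frac{1}{\frac{1}{873 + 713} + \left(425703 + 108199\right)} = \frac{1}{\frac{1}{1586} + 533902} = \frac{1}{\frac{846768573}{1586}} = \frac{1586}{846768573}$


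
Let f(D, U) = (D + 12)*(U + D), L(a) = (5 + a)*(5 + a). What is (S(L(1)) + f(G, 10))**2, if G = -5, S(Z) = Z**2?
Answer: 1771561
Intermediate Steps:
L(a) = (5 + a)**2
f(D, U) = (12 + D)*(D + U)
(S(L(1)) + f(G, 10))**2 = (((5 + 1)**2)**2 + ((-5)**2 + 12*(-5) + 12*10 - 5*10))**2 = ((6**2)**2 + (25 - 60 + 120 - 50))**2 = (36**2 + 35)**2 = (1296 + 35)**2 = 1331**2 = 1771561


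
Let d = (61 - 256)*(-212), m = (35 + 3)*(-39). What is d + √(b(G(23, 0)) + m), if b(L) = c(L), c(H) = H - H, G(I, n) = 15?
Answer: 41340 + I*√1482 ≈ 41340.0 + 38.497*I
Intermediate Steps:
c(H) = 0
m = -1482 (m = 38*(-39) = -1482)
b(L) = 0
d = 41340 (d = -195*(-212) = 41340)
d + √(b(G(23, 0)) + m) = 41340 + √(0 - 1482) = 41340 + √(-1482) = 41340 + I*√1482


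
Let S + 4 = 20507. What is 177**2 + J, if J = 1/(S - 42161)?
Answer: 678523481/21658 ≈ 31329.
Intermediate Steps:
S = 20503 (S = -4 + 20507 = 20503)
J = -1/21658 (J = 1/(20503 - 42161) = 1/(-21658) = -1/21658 ≈ -4.6172e-5)
177**2 + J = 177**2 - 1/21658 = 31329 - 1/21658 = 678523481/21658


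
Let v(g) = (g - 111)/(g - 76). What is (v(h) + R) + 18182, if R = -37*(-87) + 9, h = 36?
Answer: 171295/8 ≈ 21412.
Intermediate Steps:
R = 3228 (R = 3219 + 9 = 3228)
v(g) = (-111 + g)/(-76 + g)
(v(h) + R) + 18182 = ((-111 + 36)/(-76 + 36) + 3228) + 18182 = (-75/(-40) + 3228) + 18182 = (-1/40*(-75) + 3228) + 18182 = (15/8 + 3228) + 18182 = 25839/8 + 18182 = 171295/8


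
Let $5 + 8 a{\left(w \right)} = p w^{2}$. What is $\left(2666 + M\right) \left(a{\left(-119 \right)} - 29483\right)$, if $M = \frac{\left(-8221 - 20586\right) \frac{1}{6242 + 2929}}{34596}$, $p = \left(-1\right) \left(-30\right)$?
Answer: $\frac{53278702029732763}{846079776} \approx 6.2971 \cdot 10^{7}$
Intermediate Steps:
$p = 30$
$a{\left(w \right)} = - \frac{5}{8} + \frac{15 w^{2}}{4}$ ($a{\left(w \right)} = - \frac{5}{8} + \frac{30 w^{2}}{8} = - \frac{5}{8} + \frac{15 w^{2}}{4}$)
$M = - \frac{28807}{317279916}$ ($M = - \frac{28807}{9171} \cdot \frac{1}{34596} = \left(-28807\right) \frac{1}{9171} \cdot \frac{1}{34596} = \left(- \frac{28807}{9171}\right) \frac{1}{34596} = - \frac{28807}{317279916} \approx -9.0794 \cdot 10^{-5}$)
$\left(2666 + M\right) \left(a{\left(-119 \right)} - 29483\right) = \left(2666 - \frac{28807}{317279916}\right) \left(\left(- \frac{5}{8} + \frac{15 \left(-119\right)^{2}}{4}\right) - 29483\right) = \frac{845868227249 \left(\left(- \frac{5}{8} + \frac{15}{4} \cdot 14161\right) - 29483\right)}{317279916} = \frac{845868227249 \left(\left(- \frac{5}{8} + \frac{212415}{4}\right) - 29483\right)}{317279916} = \frac{845868227249 \left(\frac{424825}{8} - 29483\right)}{317279916} = \frac{845868227249}{317279916} \cdot \frac{188961}{8} = \frac{53278702029732763}{846079776}$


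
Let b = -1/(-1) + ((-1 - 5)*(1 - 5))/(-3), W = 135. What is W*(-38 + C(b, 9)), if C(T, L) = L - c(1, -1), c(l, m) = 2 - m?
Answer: -4320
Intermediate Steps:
b = -7 (b = -1*(-1) - 6*(-4)*(-⅓) = 1 + 24*(-⅓) = 1 - 8 = -7)
C(T, L) = -3 + L (C(T, L) = L - (2 - 1*(-1)) = L - (2 + 1) = L - 1*3 = L - 3 = -3 + L)
W*(-38 + C(b, 9)) = 135*(-38 + (-3 + 9)) = 135*(-38 + 6) = 135*(-32) = -4320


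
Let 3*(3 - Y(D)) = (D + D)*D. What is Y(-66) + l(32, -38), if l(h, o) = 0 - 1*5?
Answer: -2906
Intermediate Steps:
l(h, o) = -5 (l(h, o) = 0 - 5 = -5)
Y(D) = 3 - 2*D**2/3 (Y(D) = 3 - (D + D)*D/3 = 3 - 2*D*D/3 = 3 - 2*D**2/3)
Y(-66) + l(32, -38) = (3 - 2/3*(-66)**2) - 5 = (3 - 2/3*4356) - 5 = (3 - 2904) - 5 = -2901 - 5 = -2906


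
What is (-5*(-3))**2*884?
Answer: 198900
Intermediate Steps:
(-5*(-3))**2*884 = 15**2*884 = 225*884 = 198900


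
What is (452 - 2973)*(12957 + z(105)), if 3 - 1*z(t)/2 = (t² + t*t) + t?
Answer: 79025787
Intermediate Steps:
z(t) = 6 - 4*t² - 2*t (z(t) = 6 - 2*((t² + t*t) + t) = 6 - 2*((t² + t²) + t) = 6 - 2*(2*t² + t) = 6 - 2*(t + 2*t²) = 6 + (-4*t² - 2*t) = 6 - 4*t² - 2*t)
(452 - 2973)*(12957 + z(105)) = (452 - 2973)*(12957 + (6 - 4*105² - 2*105)) = -2521*(12957 + (6 - 4*11025 - 210)) = -2521*(12957 + (6 - 44100 - 210)) = -2521*(12957 - 44304) = -2521*(-31347) = 79025787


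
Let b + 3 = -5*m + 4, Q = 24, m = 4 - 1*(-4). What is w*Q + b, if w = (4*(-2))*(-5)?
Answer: 921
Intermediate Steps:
m = 8 (m = 4 + 4 = 8)
w = 40 (w = -8*(-5) = 40)
b = -39 (b = -3 + (-5*8 + 4) = -3 + (-40 + 4) = -3 - 36 = -39)
w*Q + b = 40*24 - 39 = 960 - 39 = 921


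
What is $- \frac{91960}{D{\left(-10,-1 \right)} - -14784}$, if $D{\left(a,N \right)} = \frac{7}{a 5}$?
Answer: $- \frac{4598000}{739193} \approx -6.2203$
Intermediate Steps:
$D{\left(a,N \right)} = \frac{7}{5 a}$
$- \frac{91960}{D{\left(-10,-1 \right)} - -14784} = - \frac{91960}{\frac{7}{5 \left(-10\right)} - -14784} = - \frac{91960}{\frac{7}{5} \left(- \frac{1}{10}\right) + 14784} = - \frac{91960}{- \frac{7}{50} + 14784} = - \frac{91960}{\frac{739193}{50}} = \left(-91960\right) \frac{50}{739193} = - \frac{4598000}{739193}$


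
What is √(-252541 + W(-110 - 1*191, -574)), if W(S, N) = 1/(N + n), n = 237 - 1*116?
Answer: I*√51823686522/453 ≈ 502.53*I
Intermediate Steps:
n = 121 (n = 237 - 116 = 121)
W(S, N) = 1/(121 + N) (W(S, N) = 1/(N + 121) = 1/(121 + N))
√(-252541 + W(-110 - 1*191, -574)) = √(-252541 + 1/(121 - 574)) = √(-252541 + 1/(-453)) = √(-252541 - 1/453) = √(-114401074/453) = I*√51823686522/453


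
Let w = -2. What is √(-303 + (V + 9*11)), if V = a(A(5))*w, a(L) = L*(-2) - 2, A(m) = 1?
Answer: 14*I ≈ 14.0*I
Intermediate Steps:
a(L) = -2 - 2*L (a(L) = -2*L - 2 = -2 - 2*L)
V = 8 (V = (-2 - 2*1)*(-2) = (-2 - 2)*(-2) = -4*(-2) = 8)
√(-303 + (V + 9*11)) = √(-303 + (8 + 9*11)) = √(-303 + (8 + 99)) = √(-303 + 107) = √(-196) = 14*I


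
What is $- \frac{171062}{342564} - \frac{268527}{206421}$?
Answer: $- \frac{21216412055}{11785400574} \approx -1.8002$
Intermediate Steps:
$- \frac{171062}{342564} - \frac{268527}{206421} = \left(-171062\right) \frac{1}{342564} - \frac{89509}{68807} = - \frac{85531}{171282} - \frac{89509}{68807} = - \frac{21216412055}{11785400574}$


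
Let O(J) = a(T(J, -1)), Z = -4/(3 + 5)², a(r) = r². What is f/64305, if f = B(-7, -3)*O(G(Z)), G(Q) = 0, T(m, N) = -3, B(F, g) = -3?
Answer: -3/7145 ≈ -0.00041987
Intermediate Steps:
Z = -1/16 (Z = -4/(8²) = -4/64 = -4*1/64 = -1/16 ≈ -0.062500)
O(J) = 9 (O(J) = (-3)² = 9)
f = -27 (f = -3*9 = -27)
f/64305 = -27/64305 = -27*1/64305 = -3/7145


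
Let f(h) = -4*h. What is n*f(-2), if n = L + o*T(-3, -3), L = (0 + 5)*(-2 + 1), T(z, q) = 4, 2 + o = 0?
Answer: -104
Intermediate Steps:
o = -2 (o = -2 + 0 = -2)
L = -5 (L = 5*(-1) = -5)
n = -13 (n = -5 - 2*4 = -5 - 8 = -13)
n*f(-2) = -(-52)*(-2) = -13*8 = -104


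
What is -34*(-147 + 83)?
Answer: 2176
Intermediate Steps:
-34*(-147 + 83) = -34*(-64) = 2176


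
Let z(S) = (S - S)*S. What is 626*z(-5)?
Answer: 0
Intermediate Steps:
z(S) = 0 (z(S) = 0*S = 0)
626*z(-5) = 626*0 = 0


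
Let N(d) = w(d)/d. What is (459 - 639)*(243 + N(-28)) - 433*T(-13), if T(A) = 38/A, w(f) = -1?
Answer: -3865747/91 ≈ -42481.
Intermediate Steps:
N(d) = -1/d
(459 - 639)*(243 + N(-28)) - 433*T(-13) = (459 - 639)*(243 - 1/(-28)) - 16454/(-13) = -180*(243 - 1*(-1/28)) - 16454*(-1)/13 = -180*(243 + 1/28) - 433*(-38/13) = -180*6805/28 + 16454/13 = -306225/7 + 16454/13 = -3865747/91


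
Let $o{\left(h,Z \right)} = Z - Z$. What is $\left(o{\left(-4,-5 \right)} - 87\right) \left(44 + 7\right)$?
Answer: $-4437$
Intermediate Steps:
$o{\left(h,Z \right)} = 0$
$\left(o{\left(-4,-5 \right)} - 87\right) \left(44 + 7\right) = \left(0 - 87\right) \left(44 + 7\right) = \left(-87\right) 51 = -4437$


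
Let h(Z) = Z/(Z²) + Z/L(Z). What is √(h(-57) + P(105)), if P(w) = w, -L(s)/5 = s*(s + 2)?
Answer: √1031826939/3135 ≈ 10.246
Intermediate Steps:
L(s) = -5*s*(2 + s) (L(s) = -5*s*(s + 2) = -5*s*(2 + s))
h(Z) = 1/Z - 1/(5*(2 + Z)) (h(Z) = Z/(Z²) + Z/((-5*Z*(2 + Z))) = Z/Z² + Z*(-1/(5*Z*(2 + Z))) = 1/Z - 1/(5*(2 + Z)))
√(h(-57) + P(105)) = √((⅖)*(5 + 2*(-57))/(-57*(2 - 57)) + 105) = √((⅖)*(-1/57)*(5 - 114)/(-55) + 105) = √((⅖)*(-1/57)*(-1/55)*(-109) + 105) = √(-218/15675 + 105) = √(1645657/15675) = √1031826939/3135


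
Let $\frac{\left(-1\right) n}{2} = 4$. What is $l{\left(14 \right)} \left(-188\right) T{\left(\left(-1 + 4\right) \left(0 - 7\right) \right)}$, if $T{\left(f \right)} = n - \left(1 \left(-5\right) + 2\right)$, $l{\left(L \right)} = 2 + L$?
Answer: $15040$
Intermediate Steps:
$n = -8$ ($n = \left(-2\right) 4 = -8$)
$T{\left(f \right)} = -5$ ($T{\left(f \right)} = -8 - \left(1 \left(-5\right) + 2\right) = -8 - \left(-5 + 2\right) = -8 - -3 = -8 + 3 = -5$)
$l{\left(14 \right)} \left(-188\right) T{\left(\left(-1 + 4\right) \left(0 - 7\right) \right)} = \left(2 + 14\right) \left(-188\right) \left(-5\right) = 16 \left(-188\right) \left(-5\right) = \left(-3008\right) \left(-5\right) = 15040$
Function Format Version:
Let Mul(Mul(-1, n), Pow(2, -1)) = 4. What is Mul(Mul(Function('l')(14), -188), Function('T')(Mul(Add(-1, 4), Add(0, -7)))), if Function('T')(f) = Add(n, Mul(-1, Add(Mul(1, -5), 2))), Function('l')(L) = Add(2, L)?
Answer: 15040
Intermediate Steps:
n = -8 (n = Mul(-2, 4) = -8)
Function('T')(f) = -5 (Function('T')(f) = Add(-8, Mul(-1, Add(Mul(1, -5), 2))) = Add(-8, Mul(-1, Add(-5, 2))) = Add(-8, Mul(-1, -3)) = Add(-8, 3) = -5)
Mul(Mul(Function('l')(14), -188), Function('T')(Mul(Add(-1, 4), Add(0, -7)))) = Mul(Mul(Add(2, 14), -188), -5) = Mul(Mul(16, -188), -5) = Mul(-3008, -5) = 15040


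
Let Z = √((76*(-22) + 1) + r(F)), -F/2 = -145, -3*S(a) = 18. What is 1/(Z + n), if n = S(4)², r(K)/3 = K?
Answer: 4/233 - I*√89/699 ≈ 0.017167 - 0.013496*I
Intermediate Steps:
S(a) = -6 (S(a) = -⅓*18 = -6)
F = 290 (F = -2*(-145) = 290)
r(K) = 3*K
n = 36 (n = (-6)² = 36)
Z = 3*I*√89 (Z = √((76*(-22) + 1) + 3*290) = √((-1672 + 1) + 870) = √(-1671 + 870) = √(-801) = 3*I*√89 ≈ 28.302*I)
1/(Z + n) = 1/(3*I*√89 + 36) = 1/(36 + 3*I*√89)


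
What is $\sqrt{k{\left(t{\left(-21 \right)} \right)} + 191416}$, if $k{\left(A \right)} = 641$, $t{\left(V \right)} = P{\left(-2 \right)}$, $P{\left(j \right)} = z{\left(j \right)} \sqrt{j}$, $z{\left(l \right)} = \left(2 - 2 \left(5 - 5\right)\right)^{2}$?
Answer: $\sqrt{192057} \approx 438.24$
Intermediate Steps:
$z{\left(l \right)} = 4$ ($z{\left(l \right)} = \left(2 - 0\right)^{2} = \left(2 + 0\right)^{2} = 2^{2} = 4$)
$P{\left(j \right)} = 4 \sqrt{j}$
$t{\left(V \right)} = 4 i \sqrt{2}$ ($t{\left(V \right)} = 4 \sqrt{-2} = 4 i \sqrt{2}$)
$\sqrt{k{\left(t{\left(-21 \right)} \right)} + 191416} = \sqrt{641 + 191416} = \sqrt{192057}$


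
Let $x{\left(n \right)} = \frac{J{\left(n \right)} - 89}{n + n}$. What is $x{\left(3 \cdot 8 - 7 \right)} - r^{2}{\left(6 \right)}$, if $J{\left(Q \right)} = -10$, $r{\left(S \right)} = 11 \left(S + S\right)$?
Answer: $- \frac{592515}{34} \approx -17427.0$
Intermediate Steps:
$r{\left(S \right)} = 22 S$ ($r{\left(S \right)} = 11 \cdot 2 S = 22 S$)
$x{\left(n \right)} = - \frac{99}{2 n}$ ($x{\left(n \right)} = \frac{-10 - 89}{n + n} = - \frac{99}{2 n}$)
$x{\left(3 \cdot 8 - 7 \right)} - r^{2}{\left(6 \right)} = - \frac{99}{2 \left(3 \cdot 8 - 7\right)} - \left(22 \cdot 6\right)^{2} = - \frac{99}{2 \left(24 - 7\right)} - 132^{2} = - \frac{99}{2 \cdot 17} - 17424 = \left(- \frac{99}{2}\right) \frac{1}{17} - 17424 = - \frac{99}{34} - 17424 = - \frac{592515}{34}$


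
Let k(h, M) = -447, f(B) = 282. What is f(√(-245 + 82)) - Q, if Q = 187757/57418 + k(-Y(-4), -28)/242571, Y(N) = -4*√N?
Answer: 1294053605265/4642647226 ≈ 278.73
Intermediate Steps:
Q = 15172912467/4642647226 (Q = 187757/57418 - 447/242571 = 187757*(1/57418) - 447*1/242571 = 187757/57418 - 149/80857 = 15172912467/4642647226 ≈ 3.2682)
f(√(-245 + 82)) - Q = 282 - 1*15172912467/4642647226 = 282 - 15172912467/4642647226 = 1294053605265/4642647226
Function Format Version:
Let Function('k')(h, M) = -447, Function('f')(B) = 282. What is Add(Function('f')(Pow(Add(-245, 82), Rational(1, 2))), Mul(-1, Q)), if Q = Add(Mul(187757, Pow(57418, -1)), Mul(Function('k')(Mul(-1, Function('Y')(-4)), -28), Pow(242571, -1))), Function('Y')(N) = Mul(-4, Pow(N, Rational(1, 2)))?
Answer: Rational(1294053605265, 4642647226) ≈ 278.73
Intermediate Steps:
Q = Rational(15172912467, 4642647226) (Q = Add(Mul(187757, Pow(57418, -1)), Mul(-447, Pow(242571, -1))) = Add(Mul(187757, Rational(1, 57418)), Mul(-447, Rational(1, 242571))) = Add(Rational(187757, 57418), Rational(-149, 80857)) = Rational(15172912467, 4642647226) ≈ 3.2682)
Add(Function('f')(Pow(Add(-245, 82), Rational(1, 2))), Mul(-1, Q)) = Add(282, Mul(-1, Rational(15172912467, 4642647226))) = Add(282, Rational(-15172912467, 4642647226)) = Rational(1294053605265, 4642647226)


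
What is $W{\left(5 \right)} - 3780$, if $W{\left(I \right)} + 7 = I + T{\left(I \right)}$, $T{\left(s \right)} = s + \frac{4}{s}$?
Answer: $- \frac{18881}{5} \approx -3776.2$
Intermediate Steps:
$W{\left(I \right)} = -7 + 2 I + \frac{4}{I}$ ($W{\left(I \right)} = -7 + \left(I + \left(I + \frac{4}{I}\right)\right) = -7 + \left(2 I + \frac{4}{I}\right) = -7 + 2 I + \frac{4}{I}$)
$W{\left(5 \right)} - 3780 = \left(-7 + 2 \cdot 5 + \frac{4}{5}\right) - 3780 = \left(-7 + 10 + 4 \cdot \frac{1}{5}\right) - 3780 = \left(-7 + 10 + \frac{4}{5}\right) - 3780 = \frac{19}{5} - 3780 = - \frac{18881}{5}$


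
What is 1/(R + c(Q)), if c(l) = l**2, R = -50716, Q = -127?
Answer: -1/34587 ≈ -2.8913e-5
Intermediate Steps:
1/(R + c(Q)) = 1/(-50716 + (-127)**2) = 1/(-50716 + 16129) = 1/(-34587) = -1/34587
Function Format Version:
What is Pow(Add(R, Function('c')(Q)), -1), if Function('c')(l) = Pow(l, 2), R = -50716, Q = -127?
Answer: Rational(-1, 34587) ≈ -2.8913e-5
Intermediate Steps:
Pow(Add(R, Function('c')(Q)), -1) = Pow(Add(-50716, Pow(-127, 2)), -1) = Pow(Add(-50716, 16129), -1) = Pow(-34587, -1) = Rational(-1, 34587)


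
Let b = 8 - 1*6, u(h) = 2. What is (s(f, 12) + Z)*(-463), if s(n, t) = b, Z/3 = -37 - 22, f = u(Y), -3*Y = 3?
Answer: 81025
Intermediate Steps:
Y = -1 (Y = -1/3*3 = -1)
f = 2
Z = -177 (Z = 3*(-37 - 22) = 3*(-59) = -177)
b = 2 (b = 8 - 6 = 2)
s(n, t) = 2
(s(f, 12) + Z)*(-463) = (2 - 177)*(-463) = -175*(-463) = 81025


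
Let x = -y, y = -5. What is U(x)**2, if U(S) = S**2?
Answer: 625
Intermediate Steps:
x = 5 (x = -1*(-5) = 5)
U(x)**2 = (5**2)**2 = 25**2 = 625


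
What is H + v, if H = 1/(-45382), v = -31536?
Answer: -1431166753/45382 ≈ -31536.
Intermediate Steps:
H = -1/45382 ≈ -2.2035e-5
H + v = -1/45382 - 31536 = -1431166753/45382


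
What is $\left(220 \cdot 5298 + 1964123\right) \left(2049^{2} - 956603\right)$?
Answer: $10145800090034$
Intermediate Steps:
$\left(220 \cdot 5298 + 1964123\right) \left(2049^{2} - 956603\right) = \left(1165560 + 1964123\right) \left(4198401 - 956603\right) = 3129683 \cdot 3241798 = 10145800090034$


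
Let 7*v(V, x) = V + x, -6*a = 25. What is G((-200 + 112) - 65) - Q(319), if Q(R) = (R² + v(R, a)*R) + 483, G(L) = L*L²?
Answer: -155323073/42 ≈ -3.6982e+6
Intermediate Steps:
a = -25/6 (a = -⅙*25 = -25/6 ≈ -4.1667)
v(V, x) = V/7 + x/7 (v(V, x) = (V + x)/7 = V/7 + x/7)
G(L) = L³
Q(R) = 483 + R² + R*(-25/42 + R/7) (Q(R) = (R² + (R/7 + (⅐)*(-25/6))*R) + 483 = (R² + (R/7 - 25/42)*R) + 483 = (R² + (-25/42 + R/7)*R) + 483 = (R² + R*(-25/42 + R/7)) + 483 = 483 + R² + R*(-25/42 + R/7))
G((-200 + 112) - 65) - Q(319) = ((-200 + 112) - 65)³ - (483 - 25/42*319 + (8/7)*319²) = (-88 - 65)³ - (483 - 7975/42 + (8/7)*101761) = (-153)³ - (483 - 7975/42 + 814088/7) = -3581577 - 1*4896839/42 = -3581577 - 4896839/42 = -155323073/42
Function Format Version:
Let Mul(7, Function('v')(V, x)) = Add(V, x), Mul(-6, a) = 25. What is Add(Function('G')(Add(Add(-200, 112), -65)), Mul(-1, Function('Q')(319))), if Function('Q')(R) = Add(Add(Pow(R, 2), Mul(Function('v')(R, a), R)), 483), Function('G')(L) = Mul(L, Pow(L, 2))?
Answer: Rational(-155323073, 42) ≈ -3.6982e+6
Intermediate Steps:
a = Rational(-25, 6) (a = Mul(Rational(-1, 6), 25) = Rational(-25, 6) ≈ -4.1667)
Function('v')(V, x) = Add(Mul(Rational(1, 7), V), Mul(Rational(1, 7), x)) (Function('v')(V, x) = Mul(Rational(1, 7), Add(V, x)) = Add(Mul(Rational(1, 7), V), Mul(Rational(1, 7), x)))
Function('G')(L) = Pow(L, 3)
Function('Q')(R) = Add(483, Pow(R, 2), Mul(R, Add(Rational(-25, 42), Mul(Rational(1, 7), R)))) (Function('Q')(R) = Add(Add(Pow(R, 2), Mul(Add(Mul(Rational(1, 7), R), Mul(Rational(1, 7), Rational(-25, 6))), R)), 483) = Add(Add(Pow(R, 2), Mul(Add(Mul(Rational(1, 7), R), Rational(-25, 42)), R)), 483) = Add(Add(Pow(R, 2), Mul(Add(Rational(-25, 42), Mul(Rational(1, 7), R)), R)), 483) = Add(Add(Pow(R, 2), Mul(R, Add(Rational(-25, 42), Mul(Rational(1, 7), R)))), 483) = Add(483, Pow(R, 2), Mul(R, Add(Rational(-25, 42), Mul(Rational(1, 7), R)))))
Add(Function('G')(Add(Add(-200, 112), -65)), Mul(-1, Function('Q')(319))) = Add(Pow(Add(Add(-200, 112), -65), 3), Mul(-1, Add(483, Mul(Rational(-25, 42), 319), Mul(Rational(8, 7), Pow(319, 2))))) = Add(Pow(Add(-88, -65), 3), Mul(-1, Add(483, Rational(-7975, 42), Mul(Rational(8, 7), 101761)))) = Add(Pow(-153, 3), Mul(-1, Add(483, Rational(-7975, 42), Rational(814088, 7)))) = Add(-3581577, Mul(-1, Rational(4896839, 42))) = Add(-3581577, Rational(-4896839, 42)) = Rational(-155323073, 42)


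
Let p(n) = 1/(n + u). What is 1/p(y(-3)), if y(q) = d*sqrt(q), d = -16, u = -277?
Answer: -277 - 16*I*sqrt(3) ≈ -277.0 - 27.713*I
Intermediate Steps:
y(q) = -16*sqrt(q)
p(n) = 1/(-277 + n) (p(n) = 1/(n - 277) = 1/(-277 + n))
1/p(y(-3)) = 1/(1/(-277 - 16*I*sqrt(3))) = -277 - 16*I*sqrt(3)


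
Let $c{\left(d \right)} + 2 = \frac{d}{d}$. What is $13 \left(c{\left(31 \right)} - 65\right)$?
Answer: $-858$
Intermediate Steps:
$c{\left(d \right)} = -1$ ($c{\left(d \right)} = -2 + \frac{d}{d} = -2 + 1 = -1$)
$13 \left(c{\left(31 \right)} - 65\right) = 13 \left(-1 - 65\right) = 13 \left(-66\right) = -858$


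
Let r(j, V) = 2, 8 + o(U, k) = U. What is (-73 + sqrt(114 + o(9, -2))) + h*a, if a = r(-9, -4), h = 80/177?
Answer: -12761/177 + sqrt(115) ≈ -61.372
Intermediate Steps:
o(U, k) = -8 + U
h = 80/177 (h = 80*(1/177) = 80/177 ≈ 0.45198)
a = 2
(-73 + sqrt(114 + o(9, -2))) + h*a = (-73 + sqrt(114 + (-8 + 9))) + (80/177)*2 = (-73 + sqrt(114 + 1)) + 160/177 = (-73 + sqrt(115)) + 160/177 = -12761/177 + sqrt(115)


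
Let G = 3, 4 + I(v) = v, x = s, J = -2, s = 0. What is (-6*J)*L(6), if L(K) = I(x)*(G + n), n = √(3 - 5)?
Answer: -144 - 48*I*√2 ≈ -144.0 - 67.882*I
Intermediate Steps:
x = 0
I(v) = -4 + v
n = I*√2 (n = √(-2) = I*√2 ≈ 1.4142*I)
L(K) = -12 - 4*I*√2 (L(K) = (-4 + 0)*(3 + I*√2) = -4*(3 + I*√2) = -12 - 4*I*√2)
(-6*J)*L(6) = (-6*(-2))*(-12 - 4*I*√2) = 12*(-12 - 4*I*√2) = -144 - 48*I*√2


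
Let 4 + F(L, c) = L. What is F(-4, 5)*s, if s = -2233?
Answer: 17864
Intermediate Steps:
F(L, c) = -4 + L
F(-4, 5)*s = (-4 - 4)*(-2233) = -8*(-2233) = 17864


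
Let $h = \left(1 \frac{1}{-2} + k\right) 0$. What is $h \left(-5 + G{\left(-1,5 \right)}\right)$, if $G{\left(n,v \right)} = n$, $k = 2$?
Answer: $0$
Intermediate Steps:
$h = 0$ ($h = \left(1 \frac{1}{-2} + 2\right) 0 = \left(1 \left(- \frac{1}{2}\right) + 2\right) 0 = \left(- \frac{1}{2} + 2\right) 0 = \frac{3}{2} \cdot 0 = 0$)
$h \left(-5 + G{\left(-1,5 \right)}\right) = 0 \left(-5 - 1\right) = 0 \left(-6\right) = 0$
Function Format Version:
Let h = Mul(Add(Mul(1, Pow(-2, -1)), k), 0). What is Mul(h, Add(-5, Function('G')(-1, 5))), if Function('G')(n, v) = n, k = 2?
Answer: 0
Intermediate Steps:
h = 0 (h = Mul(Add(Mul(1, Pow(-2, -1)), 2), 0) = Mul(Add(Mul(1, Rational(-1, 2)), 2), 0) = Mul(Add(Rational(-1, 2), 2), 0) = Mul(Rational(3, 2), 0) = 0)
Mul(h, Add(-5, Function('G')(-1, 5))) = Mul(0, Add(-5, -1)) = Mul(0, -6) = 0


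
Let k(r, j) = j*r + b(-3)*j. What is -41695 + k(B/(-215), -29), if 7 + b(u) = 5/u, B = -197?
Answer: -26748304/645 ≈ -41470.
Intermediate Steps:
b(u) = -7 + 5/u
k(r, j) = -26*j/3 + j*r (k(r, j) = j*r + (-7 + 5/(-3))*j = j*r + (-7 + 5*(-⅓))*j = j*r + (-7 - 5/3)*j = j*r - 26*j/3 = -26*j/3 + j*r)
-41695 + k(B/(-215), -29) = -41695 + (⅓)*(-29)*(-26 + 3*(-197/(-215))) = -41695 + (⅓)*(-29)*(-26 + 3*(-197*(-1/215))) = -41695 + (⅓)*(-29)*(-26 + 3*(197/215)) = -41695 + (⅓)*(-29)*(-26 + 591/215) = -41695 + (⅓)*(-29)*(-4999/215) = -41695 + 144971/645 = -26748304/645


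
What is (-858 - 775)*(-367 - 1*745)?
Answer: 1815896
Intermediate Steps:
(-858 - 775)*(-367 - 1*745) = -1633*(-367 - 745) = -1633*(-1112) = 1815896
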